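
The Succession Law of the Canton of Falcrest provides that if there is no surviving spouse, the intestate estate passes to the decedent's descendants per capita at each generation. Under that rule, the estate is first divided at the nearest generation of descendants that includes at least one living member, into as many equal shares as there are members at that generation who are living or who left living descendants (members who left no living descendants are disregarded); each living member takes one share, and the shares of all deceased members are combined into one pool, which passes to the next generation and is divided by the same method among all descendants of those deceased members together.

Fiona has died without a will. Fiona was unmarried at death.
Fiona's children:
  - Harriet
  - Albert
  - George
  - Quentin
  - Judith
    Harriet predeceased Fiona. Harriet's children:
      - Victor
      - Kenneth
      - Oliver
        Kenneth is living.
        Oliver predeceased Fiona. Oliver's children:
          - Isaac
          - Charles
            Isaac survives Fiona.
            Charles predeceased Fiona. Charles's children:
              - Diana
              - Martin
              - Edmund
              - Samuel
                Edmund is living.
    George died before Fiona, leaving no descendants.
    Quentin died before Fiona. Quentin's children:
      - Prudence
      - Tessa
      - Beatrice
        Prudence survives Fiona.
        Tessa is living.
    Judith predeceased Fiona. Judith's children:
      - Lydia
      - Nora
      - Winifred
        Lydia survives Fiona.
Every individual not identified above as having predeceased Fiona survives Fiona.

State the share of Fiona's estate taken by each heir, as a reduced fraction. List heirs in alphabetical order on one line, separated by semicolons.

There is no surviving spouse, so the entire estate passes to Fiona's descendants per capita at each generation.
At generation 1 (Harriet, Albert, Quentin, Judith) there are 4 shares of (1)/4 = 1/4 each.
Living: Albert — each takes 1/4.
Deceased: Harriet, Quentin, and Judith. Their combined 3/4 is pooled and carried to generation 2.
At generation 2 (Victor, Kenneth, Oliver, Prudence, Tessa, Beatrice, Lydia, Nora, Winifred) there are 9 shares of (3/4)/9 = 1/12 each.
Living: Victor, Kenneth, Prudence, Tessa, Beatrice, Lydia, Nora, and Winifred — each takes 1/12.
Deceased: Oliver. That 1/12 share is carried to generation 3.
At generation 3 (Isaac, Charles) there are 2 shares of (1/12)/2 = 1/24 each.
Living: Isaac — each takes 1/24.
Deceased: Charles. That 1/24 share is carried to generation 4.
At generation 4 (Diana, Martin, Edmund, Samuel) there are 4 shares of (1/24)/4 = 1/96 each.
Living: Diana, Martin, Edmund, and Samuel — each takes 1/96.

Albert 1/4; Beatrice 1/12; Diana 1/96; Edmund 1/96; Isaac 1/24; Kenneth 1/12; Lydia 1/12; Martin 1/96; Nora 1/12; Prudence 1/12; Samuel 1/96; Tessa 1/12; Victor 1/12; Winifred 1/12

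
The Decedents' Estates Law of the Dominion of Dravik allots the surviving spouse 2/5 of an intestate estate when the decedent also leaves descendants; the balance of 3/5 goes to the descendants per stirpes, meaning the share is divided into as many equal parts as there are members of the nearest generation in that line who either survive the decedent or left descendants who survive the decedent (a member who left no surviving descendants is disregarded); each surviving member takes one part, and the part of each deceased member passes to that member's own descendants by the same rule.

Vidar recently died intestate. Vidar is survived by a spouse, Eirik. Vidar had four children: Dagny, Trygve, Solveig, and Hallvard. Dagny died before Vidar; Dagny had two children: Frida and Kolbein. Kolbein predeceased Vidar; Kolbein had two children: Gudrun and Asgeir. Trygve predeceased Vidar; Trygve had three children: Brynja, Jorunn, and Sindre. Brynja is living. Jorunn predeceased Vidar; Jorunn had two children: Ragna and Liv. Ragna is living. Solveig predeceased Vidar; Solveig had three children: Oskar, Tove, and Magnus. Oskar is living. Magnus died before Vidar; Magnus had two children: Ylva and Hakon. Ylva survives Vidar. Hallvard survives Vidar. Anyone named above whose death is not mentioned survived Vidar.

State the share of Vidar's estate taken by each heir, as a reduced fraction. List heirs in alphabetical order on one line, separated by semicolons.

Eirik, as surviving spouse, takes 2/5.
The remaining 3/5 passes to Vidar's descendants per stirpes.
The 3/5 is divided into 4 equal shares of 3/20 among Dagny, Trygve, Solveig, Hallvard.
Dagny predeceased; the 3/20 allotted to Dagny's branch passes to Dagny's issue by representation.
The 3/20 is divided into 2 equal shares of 3/40 among Frida, Kolbein.
Frida is living and takes 3/40.
Kolbein predeceased; the 3/40 allotted to Kolbein's branch passes to Kolbein's issue by representation.
The 3/40 is divided into 2 equal shares of 3/80 among Gudrun, Asgeir.
Gudrun is living and takes 3/80.
Asgeir is living and takes 3/80.
Trygve predeceased; the 3/20 allotted to Trygve's branch passes to Trygve's issue by representation.
The 3/20 is divided into 3 equal shares of 1/20 among Brynja, Jorunn, Sindre.
Brynja is living and takes 1/20.
Jorunn predeceased; the 1/20 allotted to Jorunn's branch passes to Jorunn's issue by representation.
The 1/20 is divided into 2 equal shares of 1/40 among Ragna, Liv.
Ragna is living and takes 1/40.
Liv is living and takes 1/40.
Sindre is living and takes 1/20.
Solveig predeceased; the 3/20 allotted to Solveig's branch passes to Solveig's issue by representation.
The 3/20 is divided into 3 equal shares of 1/20 among Oskar, Tove, Magnus.
Oskar is living and takes 1/20.
Tove is living and takes 1/20.
Magnus predeceased; the 1/20 allotted to Magnus's branch passes to Magnus's issue by representation.
The 1/20 is divided into 2 equal shares of 1/40 among Ylva, Hakon.
Ylva is living and takes 1/40.
Hakon is living and takes 1/40.
Hallvard is living and takes 3/20.

Asgeir 3/80; Brynja 1/20; Eirik 2/5; Frida 3/40; Gudrun 3/80; Hakon 1/40; Hallvard 3/20; Liv 1/40; Oskar 1/20; Ragna 1/40; Sindre 1/20; Tove 1/20; Ylva 1/40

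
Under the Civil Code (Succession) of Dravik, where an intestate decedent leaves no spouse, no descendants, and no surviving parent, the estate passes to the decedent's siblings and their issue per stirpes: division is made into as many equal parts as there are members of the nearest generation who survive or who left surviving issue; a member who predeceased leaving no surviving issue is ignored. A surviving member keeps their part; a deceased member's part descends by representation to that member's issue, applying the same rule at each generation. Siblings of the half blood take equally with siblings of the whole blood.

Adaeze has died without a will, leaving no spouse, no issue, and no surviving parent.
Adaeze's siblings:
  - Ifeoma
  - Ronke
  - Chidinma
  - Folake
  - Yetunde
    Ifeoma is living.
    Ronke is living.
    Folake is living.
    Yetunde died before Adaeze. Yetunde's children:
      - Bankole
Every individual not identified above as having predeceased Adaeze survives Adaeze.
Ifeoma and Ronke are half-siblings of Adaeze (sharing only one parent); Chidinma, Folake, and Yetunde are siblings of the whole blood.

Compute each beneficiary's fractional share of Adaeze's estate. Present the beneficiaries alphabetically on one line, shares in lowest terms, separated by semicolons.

Bankole 1/5; Chidinma 1/5; Folake 1/5; Ifeoma 1/5; Ronke 1/5

No spouse, descendants, or parent survives, so the estate passes to Adaeze's siblings per stirpes.
Half-blood and whole-blood siblings take equally under the stated rule.
The estate is divided into 5 equal shares of 1/5 among Ifeoma, Ronke, Chidinma, Folake, Yetunde.
Ifeoma is living and takes 1/5.
Ronke is living and takes 1/5.
Chidinma is living and takes 1/5.
Folake is living and takes 1/5.
Yetunde predeceased; the 1/5 allotted to Yetunde's branch passes to Yetunde's issue by representation.
Bankole is the sole taker at this level and receives the full 1/5.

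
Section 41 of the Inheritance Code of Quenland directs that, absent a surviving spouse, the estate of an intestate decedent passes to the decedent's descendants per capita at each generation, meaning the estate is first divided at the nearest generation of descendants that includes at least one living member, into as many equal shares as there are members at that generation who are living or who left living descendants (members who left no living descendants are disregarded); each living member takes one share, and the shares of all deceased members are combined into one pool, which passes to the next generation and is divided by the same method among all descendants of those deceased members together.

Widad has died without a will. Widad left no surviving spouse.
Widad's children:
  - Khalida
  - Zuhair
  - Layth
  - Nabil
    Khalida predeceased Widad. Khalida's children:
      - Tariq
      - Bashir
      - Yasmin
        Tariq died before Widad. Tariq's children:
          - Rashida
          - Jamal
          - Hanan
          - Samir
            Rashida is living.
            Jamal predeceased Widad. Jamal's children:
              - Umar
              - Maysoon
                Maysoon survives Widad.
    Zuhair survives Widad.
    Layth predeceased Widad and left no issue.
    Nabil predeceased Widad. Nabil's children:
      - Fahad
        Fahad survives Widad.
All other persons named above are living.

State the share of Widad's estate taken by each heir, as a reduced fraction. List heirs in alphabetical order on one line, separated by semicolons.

There is no surviving spouse, so the entire estate passes to Widad's descendants per capita at each generation.
At generation 1 (Khalida, Zuhair, Nabil) there are 3 shares of (1)/3 = 1/3 each.
Living: Zuhair — each takes 1/3.
Deceased: Khalida and Nabil. Their combined 2/3 is pooled and carried to generation 2.
At generation 2 (Tariq, Bashir, Yasmin, Fahad) there are 4 shares of (2/3)/4 = 1/6 each.
Living: Bashir, Yasmin, and Fahad — each takes 1/6.
Deceased: Tariq. That 1/6 share is carried to generation 3.
At generation 3 (Rashida, Jamal, Hanan, Samir) there are 4 shares of (1/6)/4 = 1/24 each.
Living: Rashida, Hanan, and Samir — each takes 1/24.
Deceased: Jamal. That 1/24 share is carried to generation 4.
At generation 4 (Umar, Maysoon) there are 2 shares of (1/24)/2 = 1/48 each.
Living: Umar and Maysoon — each takes 1/48.

Bashir 1/6; Fahad 1/6; Hanan 1/24; Maysoon 1/48; Rashida 1/24; Samir 1/24; Umar 1/48; Yasmin 1/6; Zuhair 1/3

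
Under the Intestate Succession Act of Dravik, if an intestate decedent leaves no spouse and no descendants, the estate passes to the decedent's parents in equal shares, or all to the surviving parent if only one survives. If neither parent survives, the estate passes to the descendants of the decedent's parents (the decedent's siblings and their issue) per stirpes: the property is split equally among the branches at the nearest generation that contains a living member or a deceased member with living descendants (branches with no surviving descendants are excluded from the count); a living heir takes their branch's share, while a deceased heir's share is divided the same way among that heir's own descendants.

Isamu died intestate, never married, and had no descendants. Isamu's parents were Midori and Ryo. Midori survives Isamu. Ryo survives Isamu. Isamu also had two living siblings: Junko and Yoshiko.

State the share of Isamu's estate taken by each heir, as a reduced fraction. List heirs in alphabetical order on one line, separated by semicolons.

Both parents survive, so Midori and Ryo each take 1/2. The siblings take nothing because a surviving parent has priority.

Midori 1/2; Ryo 1/2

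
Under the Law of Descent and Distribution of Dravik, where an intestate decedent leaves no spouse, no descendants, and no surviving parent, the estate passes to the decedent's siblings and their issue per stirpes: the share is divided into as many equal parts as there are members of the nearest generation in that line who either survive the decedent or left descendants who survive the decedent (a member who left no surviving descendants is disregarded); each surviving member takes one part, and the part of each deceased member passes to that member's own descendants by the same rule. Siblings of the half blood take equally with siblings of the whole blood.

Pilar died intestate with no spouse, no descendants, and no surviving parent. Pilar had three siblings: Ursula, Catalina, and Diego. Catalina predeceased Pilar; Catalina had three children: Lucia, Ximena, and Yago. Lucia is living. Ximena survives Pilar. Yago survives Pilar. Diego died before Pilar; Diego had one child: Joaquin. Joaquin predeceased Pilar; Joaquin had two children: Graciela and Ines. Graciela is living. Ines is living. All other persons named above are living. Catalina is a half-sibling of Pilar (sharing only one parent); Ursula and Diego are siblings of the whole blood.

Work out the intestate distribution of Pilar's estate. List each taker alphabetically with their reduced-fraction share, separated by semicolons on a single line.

No spouse, descendants, or parent survives, so the estate passes to Pilar's siblings per stirpes.
Half-blood and whole-blood siblings take equally under the stated rule.
The estate is divided into 3 equal shares of 1/3 among Ursula, Catalina, Diego.
Ursula is living and takes 1/3.
Catalina predeceased; the 1/3 allotted to Catalina's branch passes to Catalina's issue by representation.
The 1/3 is divided into 3 equal shares of 1/9 among Lucia, Ximena, Yago.
Lucia is living and takes 1/9.
Ximena is living and takes 1/9.
Yago is living and takes 1/9.
Diego predeceased; the 1/3 allotted to Diego's branch passes to Diego's issue by representation.
Joaquin's line is the sole branch at this level, so the full 1/3 passes to Joaquin's issue by representation.
The 1/3 is divided into 2 equal shares of 1/6 among Graciela, Ines.
Graciela is living and takes 1/6.
Ines is living and takes 1/6.

Graciela 1/6; Ines 1/6; Lucia 1/9; Ursula 1/3; Ximena 1/9; Yago 1/9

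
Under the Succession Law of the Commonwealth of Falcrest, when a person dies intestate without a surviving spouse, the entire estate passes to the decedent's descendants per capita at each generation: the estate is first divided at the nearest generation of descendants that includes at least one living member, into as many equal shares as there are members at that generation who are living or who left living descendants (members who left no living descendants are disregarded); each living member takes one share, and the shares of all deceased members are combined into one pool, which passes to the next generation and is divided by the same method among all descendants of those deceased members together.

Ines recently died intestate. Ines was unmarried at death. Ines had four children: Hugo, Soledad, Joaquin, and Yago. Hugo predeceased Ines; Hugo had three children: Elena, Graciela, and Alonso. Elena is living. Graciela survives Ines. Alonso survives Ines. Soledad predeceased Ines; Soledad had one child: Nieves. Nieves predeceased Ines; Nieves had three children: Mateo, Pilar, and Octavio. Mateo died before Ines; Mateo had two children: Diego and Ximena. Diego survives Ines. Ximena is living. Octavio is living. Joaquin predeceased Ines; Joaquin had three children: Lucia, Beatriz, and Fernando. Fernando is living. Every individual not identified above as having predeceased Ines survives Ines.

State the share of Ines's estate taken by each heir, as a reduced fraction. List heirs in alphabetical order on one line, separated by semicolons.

Alonso 3/28; Beatriz 3/28; Diego 1/56; Elena 3/28; Fernando 3/28; Graciela 3/28; Lucia 3/28; Octavio 1/28; Pilar 1/28; Ximena 1/56; Yago 1/4

There is no surviving spouse, so the entire estate passes to Ines's descendants per capita at each generation.
At generation 1 (Hugo, Soledad, Joaquin, Yago) there are 4 shares of (1)/4 = 1/4 each.
Living: Yago — each takes 1/4.
Deceased: Hugo, Soledad, and Joaquin. Their combined 3/4 is pooled and carried to generation 2.
At generation 2 (Elena, Graciela, Alonso, Nieves, Lucia, Beatriz, Fernando) there are 7 shares of (3/4)/7 = 3/28 each.
Living: Elena, Graciela, Alonso, Lucia, Beatriz, and Fernando — each takes 3/28.
Deceased: Nieves. That 3/28 share is carried to generation 3.
At generation 3 (Mateo, Pilar, Octavio) there are 3 shares of (3/28)/3 = 1/28 each.
Living: Pilar and Octavio — each takes 1/28.
Deceased: Mateo. That 1/28 share is carried to generation 4.
At generation 4 (Diego, Ximena) there are 2 shares of (1/28)/2 = 1/56 each.
Living: Diego and Ximena — each takes 1/56.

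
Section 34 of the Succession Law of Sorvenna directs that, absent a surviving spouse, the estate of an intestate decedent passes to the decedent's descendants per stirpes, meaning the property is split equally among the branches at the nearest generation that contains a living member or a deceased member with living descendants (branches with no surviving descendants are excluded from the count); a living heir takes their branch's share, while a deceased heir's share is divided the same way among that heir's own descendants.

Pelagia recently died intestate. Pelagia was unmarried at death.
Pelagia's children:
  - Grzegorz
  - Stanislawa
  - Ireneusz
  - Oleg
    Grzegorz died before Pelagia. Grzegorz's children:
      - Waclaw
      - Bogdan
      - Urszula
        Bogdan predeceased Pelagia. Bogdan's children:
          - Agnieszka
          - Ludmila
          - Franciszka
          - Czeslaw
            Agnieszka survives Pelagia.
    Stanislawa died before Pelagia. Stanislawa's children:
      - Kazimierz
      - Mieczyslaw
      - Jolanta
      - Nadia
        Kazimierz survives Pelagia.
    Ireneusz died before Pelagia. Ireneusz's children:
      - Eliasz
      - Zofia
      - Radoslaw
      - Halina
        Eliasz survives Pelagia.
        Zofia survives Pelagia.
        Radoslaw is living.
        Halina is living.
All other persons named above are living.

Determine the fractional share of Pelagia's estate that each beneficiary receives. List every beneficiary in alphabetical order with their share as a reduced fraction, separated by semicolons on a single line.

Agnieszka 1/48; Czeslaw 1/48; Eliasz 1/16; Franciszka 1/48; Halina 1/16; Jolanta 1/16; Kazimierz 1/16; Ludmila 1/48; Mieczyslaw 1/16; Nadia 1/16; Oleg 1/4; Radoslaw 1/16; Urszula 1/12; Waclaw 1/12; Zofia 1/16

There is no surviving spouse, so the entire estate passes to Pelagia's descendants per stirpes.
The estate is divided into 4 equal shares of 1/4 among Grzegorz, Stanislawa, Ireneusz, Oleg.
Grzegorz predeceased; the 1/4 allotted to Grzegorz's branch passes to Grzegorz's issue by representation.
The 1/4 is divided into 3 equal shares of 1/12 among Waclaw, Bogdan, Urszula.
Waclaw is living and takes 1/12.
Bogdan predeceased; the 1/12 allotted to Bogdan's branch passes to Bogdan's issue by representation.
The 1/12 is divided into 4 equal shares of 1/48 among Agnieszka, Ludmila, Franciszka, Czeslaw.
Agnieszka is living and takes 1/48.
Ludmila is living and takes 1/48.
Franciszka is living and takes 1/48.
Czeslaw is living and takes 1/48.
Urszula is living and takes 1/12.
Stanislawa predeceased; the 1/4 allotted to Stanislawa's branch passes to Stanislawa's issue by representation.
The 1/4 is divided into 4 equal shares of 1/16 among Kazimierz, Mieczyslaw, Jolanta, Nadia.
Kazimierz is living and takes 1/16.
Mieczyslaw is living and takes 1/16.
Jolanta is living and takes 1/16.
Nadia is living and takes 1/16.
Ireneusz predeceased; the 1/4 allotted to Ireneusz's branch passes to Ireneusz's issue by representation.
The 1/4 is divided into 4 equal shares of 1/16 among Eliasz, Zofia, Radoslaw, Halina.
Eliasz is living and takes 1/16.
Zofia is living and takes 1/16.
Radoslaw is living and takes 1/16.
Halina is living and takes 1/16.
Oleg is living and takes 1/4.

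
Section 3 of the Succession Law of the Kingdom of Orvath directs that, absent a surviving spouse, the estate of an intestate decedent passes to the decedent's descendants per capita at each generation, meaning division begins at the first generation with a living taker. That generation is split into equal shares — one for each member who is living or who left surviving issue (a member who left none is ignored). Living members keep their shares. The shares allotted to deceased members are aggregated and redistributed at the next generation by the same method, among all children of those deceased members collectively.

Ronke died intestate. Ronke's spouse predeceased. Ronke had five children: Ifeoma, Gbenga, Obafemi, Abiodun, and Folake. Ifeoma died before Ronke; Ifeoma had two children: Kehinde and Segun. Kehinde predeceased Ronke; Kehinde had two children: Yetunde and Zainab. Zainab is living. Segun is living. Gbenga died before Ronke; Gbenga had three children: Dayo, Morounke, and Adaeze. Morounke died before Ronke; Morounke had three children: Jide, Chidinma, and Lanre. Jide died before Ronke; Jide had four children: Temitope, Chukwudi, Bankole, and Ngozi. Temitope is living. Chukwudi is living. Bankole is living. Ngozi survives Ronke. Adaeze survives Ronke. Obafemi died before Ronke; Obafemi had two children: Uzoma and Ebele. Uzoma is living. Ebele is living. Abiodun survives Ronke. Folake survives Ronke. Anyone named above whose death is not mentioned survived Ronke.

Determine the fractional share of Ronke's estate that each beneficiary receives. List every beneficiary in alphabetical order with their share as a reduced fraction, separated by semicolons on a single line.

There is no surviving spouse, so the entire estate passes to Ronke's descendants per capita at each generation.
At generation 1 (Ifeoma, Gbenga, Obafemi, Abiodun, Folake) there are 5 shares of (1)/5 = 1/5 each.
Living: Abiodun and Folake — each takes 1/5.
Deceased: Ifeoma, Gbenga, and Obafemi. Their combined 3/5 is pooled and carried to generation 2.
At generation 2 (Kehinde, Segun, Dayo, Morounke, Adaeze, Uzoma, Ebele) there are 7 shares of (3/5)/7 = 3/35 each.
Living: Segun, Dayo, Adaeze, Uzoma, and Ebele — each takes 3/35.
Deceased: Kehinde and Morounke. Their combined 6/35 is pooled and carried to generation 3.
At generation 3 (Yetunde, Zainab, Jide, Chidinma, Lanre) there are 5 shares of (6/35)/5 = 6/175 each.
Living: Yetunde, Zainab, Chidinma, and Lanre — each takes 6/175.
Deceased: Jide. That 6/175 share is carried to generation 4.
At generation 4 (Temitope, Chukwudi, Bankole, Ngozi) there are 4 shares of (6/175)/4 = 3/350 each.
Living: Temitope, Chukwudi, Bankole, and Ngozi — each takes 3/350.

Abiodun 1/5; Adaeze 3/35; Bankole 3/350; Chidinma 6/175; Chukwudi 3/350; Dayo 3/35; Ebele 3/35; Folake 1/5; Lanre 6/175; Ngozi 3/350; Segun 3/35; Temitope 3/350; Uzoma 3/35; Yetunde 6/175; Zainab 6/175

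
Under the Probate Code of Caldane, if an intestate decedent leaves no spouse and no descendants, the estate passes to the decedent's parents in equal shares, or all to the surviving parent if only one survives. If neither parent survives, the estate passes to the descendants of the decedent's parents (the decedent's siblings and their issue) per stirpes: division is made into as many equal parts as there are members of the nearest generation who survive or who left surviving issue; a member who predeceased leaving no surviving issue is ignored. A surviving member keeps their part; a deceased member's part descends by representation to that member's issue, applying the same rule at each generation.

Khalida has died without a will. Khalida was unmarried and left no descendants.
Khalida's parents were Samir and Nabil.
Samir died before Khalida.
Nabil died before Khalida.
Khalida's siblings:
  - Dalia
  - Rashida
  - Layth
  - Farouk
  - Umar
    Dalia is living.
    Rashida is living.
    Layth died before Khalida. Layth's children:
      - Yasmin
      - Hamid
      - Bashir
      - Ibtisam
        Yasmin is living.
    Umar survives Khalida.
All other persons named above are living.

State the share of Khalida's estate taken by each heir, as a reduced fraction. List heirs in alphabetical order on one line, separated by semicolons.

Bashir 1/20; Dalia 1/5; Farouk 1/5; Hamid 1/20; Ibtisam 1/20; Rashida 1/5; Umar 1/5; Yasmin 1/20

Neither parent survives and there are no descendants, so the estate passes to Khalida's siblings and their issue per stirpes.
The estate is divided into 5 equal shares of 1/5 among Dalia, Rashida, Layth, Farouk, Umar.
Dalia is living and takes 1/5.
Rashida is living and takes 1/5.
Layth predeceased; the 1/5 allotted to Layth's branch passes to Layth's issue by representation.
The 1/5 is divided into 4 equal shares of 1/20 among Yasmin, Hamid, Bashir, Ibtisam.
Yasmin is living and takes 1/20.
Hamid is living and takes 1/20.
Bashir is living and takes 1/20.
Ibtisam is living and takes 1/20.
Farouk is living and takes 1/5.
Umar is living and takes 1/5.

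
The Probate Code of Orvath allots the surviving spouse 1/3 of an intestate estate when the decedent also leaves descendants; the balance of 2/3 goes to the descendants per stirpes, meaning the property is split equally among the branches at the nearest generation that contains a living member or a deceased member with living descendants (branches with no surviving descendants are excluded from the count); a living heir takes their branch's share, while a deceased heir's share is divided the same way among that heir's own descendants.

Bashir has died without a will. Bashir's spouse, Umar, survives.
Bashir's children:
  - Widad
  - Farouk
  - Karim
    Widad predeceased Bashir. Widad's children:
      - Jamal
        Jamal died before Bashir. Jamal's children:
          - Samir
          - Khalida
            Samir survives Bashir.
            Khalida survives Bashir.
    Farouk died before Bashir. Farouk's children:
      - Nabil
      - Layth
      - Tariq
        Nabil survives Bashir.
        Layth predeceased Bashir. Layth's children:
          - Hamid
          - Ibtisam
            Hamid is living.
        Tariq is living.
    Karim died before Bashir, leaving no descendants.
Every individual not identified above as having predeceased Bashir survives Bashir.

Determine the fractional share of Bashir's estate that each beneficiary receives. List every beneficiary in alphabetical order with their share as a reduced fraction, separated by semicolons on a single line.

Umar, as surviving spouse, takes 1/3.
The remaining 2/3 passes to Bashir's descendants per stirpes.
Karim left no surviving issue, so that branch lapses and is disregarded.
The 2/3 is divided into 2 equal shares of 1/3 among Widad, Farouk.
Widad predeceased; the 1/3 allotted to Widad's branch passes to Widad's issue by representation.
Jamal's line is the sole branch at this level, so the full 1/3 passes to Jamal's issue by representation.
The 1/3 is divided into 2 equal shares of 1/6 among Samir, Khalida.
Samir is living and takes 1/6.
Khalida is living and takes 1/6.
Farouk predeceased; the 1/3 allotted to Farouk's branch passes to Farouk's issue by representation.
The 1/3 is divided into 3 equal shares of 1/9 among Nabil, Layth, Tariq.
Nabil is living and takes 1/9.
Layth predeceased; the 1/9 allotted to Layth's branch passes to Layth's issue by representation.
The 1/9 is divided into 2 equal shares of 1/18 among Hamid, Ibtisam.
Hamid is living and takes 1/18.
Ibtisam is living and takes 1/18.
Tariq is living and takes 1/9.

Hamid 1/18; Ibtisam 1/18; Khalida 1/6; Nabil 1/9; Samir 1/6; Tariq 1/9; Umar 1/3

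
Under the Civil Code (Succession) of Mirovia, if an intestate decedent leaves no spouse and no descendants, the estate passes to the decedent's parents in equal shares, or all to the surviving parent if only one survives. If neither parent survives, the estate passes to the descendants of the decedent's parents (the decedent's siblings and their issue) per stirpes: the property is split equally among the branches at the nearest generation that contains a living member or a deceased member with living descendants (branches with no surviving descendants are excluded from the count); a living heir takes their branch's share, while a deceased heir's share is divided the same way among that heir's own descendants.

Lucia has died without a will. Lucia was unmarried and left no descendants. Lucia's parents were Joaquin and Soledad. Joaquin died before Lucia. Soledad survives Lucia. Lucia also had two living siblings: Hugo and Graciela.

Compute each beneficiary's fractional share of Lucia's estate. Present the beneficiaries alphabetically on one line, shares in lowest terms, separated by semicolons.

Soledad 1

Only one parent, Soledad, survives, so Soledad takes the entire estate. The siblings take nothing because a surviving parent has priority.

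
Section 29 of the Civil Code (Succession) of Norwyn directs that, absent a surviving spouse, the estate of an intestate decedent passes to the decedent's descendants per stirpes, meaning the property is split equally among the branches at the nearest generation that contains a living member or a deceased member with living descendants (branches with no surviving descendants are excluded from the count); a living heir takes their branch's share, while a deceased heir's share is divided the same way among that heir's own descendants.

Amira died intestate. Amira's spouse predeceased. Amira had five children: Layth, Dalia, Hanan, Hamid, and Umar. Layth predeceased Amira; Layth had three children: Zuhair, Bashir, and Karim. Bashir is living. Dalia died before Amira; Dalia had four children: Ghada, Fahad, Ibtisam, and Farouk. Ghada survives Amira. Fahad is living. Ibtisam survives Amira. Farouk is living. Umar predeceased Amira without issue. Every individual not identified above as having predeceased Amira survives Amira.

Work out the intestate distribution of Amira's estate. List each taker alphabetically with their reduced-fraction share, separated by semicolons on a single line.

Bashir 1/12; Fahad 1/16; Farouk 1/16; Ghada 1/16; Hamid 1/4; Hanan 1/4; Ibtisam 1/16; Karim 1/12; Zuhair 1/12

There is no surviving spouse, so the entire estate passes to Amira's descendants per stirpes.
Umar left no surviving issue, so that branch lapses and is disregarded.
The estate is divided into 4 equal shares of 1/4 among Layth, Dalia, Hanan, Hamid.
Layth predeceased; the 1/4 allotted to Layth's branch passes to Layth's issue by representation.
The 1/4 is divided into 3 equal shares of 1/12 among Zuhair, Bashir, Karim.
Zuhair is living and takes 1/12.
Bashir is living and takes 1/12.
Karim is living and takes 1/12.
Dalia predeceased; the 1/4 allotted to Dalia's branch passes to Dalia's issue by representation.
The 1/4 is divided into 4 equal shares of 1/16 among Ghada, Fahad, Ibtisam, Farouk.
Ghada is living and takes 1/16.
Fahad is living and takes 1/16.
Ibtisam is living and takes 1/16.
Farouk is living and takes 1/16.
Hanan is living and takes 1/4.
Hamid is living and takes 1/4.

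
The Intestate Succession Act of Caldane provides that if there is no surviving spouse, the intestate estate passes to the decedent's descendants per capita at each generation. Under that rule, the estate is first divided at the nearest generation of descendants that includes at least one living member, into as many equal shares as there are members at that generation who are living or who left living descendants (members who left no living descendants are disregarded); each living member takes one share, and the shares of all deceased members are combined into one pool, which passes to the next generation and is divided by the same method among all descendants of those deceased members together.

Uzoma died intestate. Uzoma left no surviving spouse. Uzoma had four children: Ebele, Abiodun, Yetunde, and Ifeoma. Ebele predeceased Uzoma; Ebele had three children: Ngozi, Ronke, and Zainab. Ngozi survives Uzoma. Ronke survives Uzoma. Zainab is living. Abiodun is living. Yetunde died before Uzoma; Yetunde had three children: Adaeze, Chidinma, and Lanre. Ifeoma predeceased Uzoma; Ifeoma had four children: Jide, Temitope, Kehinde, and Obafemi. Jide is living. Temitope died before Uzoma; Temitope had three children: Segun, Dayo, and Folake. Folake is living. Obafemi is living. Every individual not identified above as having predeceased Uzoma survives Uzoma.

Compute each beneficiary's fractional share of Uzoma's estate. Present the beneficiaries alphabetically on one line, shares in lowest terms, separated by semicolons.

Abiodun 1/4; Adaeze 3/40; Chidinma 3/40; Dayo 1/40; Folake 1/40; Jide 3/40; Kehinde 3/40; Lanre 3/40; Ngozi 3/40; Obafemi 3/40; Ronke 3/40; Segun 1/40; Zainab 3/40

There is no surviving spouse, so the entire estate passes to Uzoma's descendants per capita at each generation.
At generation 1 (Ebele, Abiodun, Yetunde, Ifeoma) there are 4 shares of (1)/4 = 1/4 each.
Living: Abiodun — each takes 1/4.
Deceased: Ebele, Yetunde, and Ifeoma. Their combined 3/4 is pooled and carried to generation 2.
At generation 2 (Ngozi, Ronke, Zainab, Adaeze, Chidinma, Lanre, Jide, Temitope, Kehinde, Obafemi) there are 10 shares of (3/4)/10 = 3/40 each.
Living: Ngozi, Ronke, Zainab, Adaeze, Chidinma, Lanre, Jide, Kehinde, and Obafemi — each takes 3/40.
Deceased: Temitope. That 3/40 share is carried to generation 3.
At generation 3 (Segun, Dayo, Folake) there are 3 shares of (3/40)/3 = 1/40 each.
Living: Segun, Dayo, and Folake — each takes 1/40.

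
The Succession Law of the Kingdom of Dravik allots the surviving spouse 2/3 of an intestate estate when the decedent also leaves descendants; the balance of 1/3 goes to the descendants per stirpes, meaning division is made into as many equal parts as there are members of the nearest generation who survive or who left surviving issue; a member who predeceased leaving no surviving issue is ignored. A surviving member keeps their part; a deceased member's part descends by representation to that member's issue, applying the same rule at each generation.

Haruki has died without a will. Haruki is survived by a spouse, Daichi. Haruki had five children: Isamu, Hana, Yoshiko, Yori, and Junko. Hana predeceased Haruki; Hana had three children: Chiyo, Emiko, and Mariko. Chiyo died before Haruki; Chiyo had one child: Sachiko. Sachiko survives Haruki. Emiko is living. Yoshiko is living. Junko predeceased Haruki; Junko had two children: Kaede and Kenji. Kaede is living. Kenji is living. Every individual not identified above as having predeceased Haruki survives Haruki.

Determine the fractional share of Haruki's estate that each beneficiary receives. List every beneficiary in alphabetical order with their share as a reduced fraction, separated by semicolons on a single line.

Daichi, as surviving spouse, takes 2/3.
The remaining 1/3 passes to Haruki's descendants per stirpes.
The 1/3 is divided into 5 equal shares of 1/15 among Isamu, Hana, Yoshiko, Yori, Junko.
Isamu is living and takes 1/15.
Hana predeceased; the 1/15 allotted to Hana's branch passes to Hana's issue by representation.
The 1/15 is divided into 3 equal shares of 1/45 among Chiyo, Emiko, Mariko.
Chiyo predeceased; the 1/45 allotted to Chiyo's branch passes to Chiyo's issue by representation.
Sachiko is the sole taker at this level and receives the full 1/45.
Emiko is living and takes 1/45.
Mariko is living and takes 1/45.
Yoshiko is living and takes 1/15.
Yori is living and takes 1/15.
Junko predeceased; the 1/15 allotted to Junko's branch passes to Junko's issue by representation.
The 1/15 is divided into 2 equal shares of 1/30 among Kaede, Kenji.
Kaede is living and takes 1/30.
Kenji is living and takes 1/30.

Daichi 2/3; Emiko 1/45; Isamu 1/15; Kaede 1/30; Kenji 1/30; Mariko 1/45; Sachiko 1/45; Yori 1/15; Yoshiko 1/15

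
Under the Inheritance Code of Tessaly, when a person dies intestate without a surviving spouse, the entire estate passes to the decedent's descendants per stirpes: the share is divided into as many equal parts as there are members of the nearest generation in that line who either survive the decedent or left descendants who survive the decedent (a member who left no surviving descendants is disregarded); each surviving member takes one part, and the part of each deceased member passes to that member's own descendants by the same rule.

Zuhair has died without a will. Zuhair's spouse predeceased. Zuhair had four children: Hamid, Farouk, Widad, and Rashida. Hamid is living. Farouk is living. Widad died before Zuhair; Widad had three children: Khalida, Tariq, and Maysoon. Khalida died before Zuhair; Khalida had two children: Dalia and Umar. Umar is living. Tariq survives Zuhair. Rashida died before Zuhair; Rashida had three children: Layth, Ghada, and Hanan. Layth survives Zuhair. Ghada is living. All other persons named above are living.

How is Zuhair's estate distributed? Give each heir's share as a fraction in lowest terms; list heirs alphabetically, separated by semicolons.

There is no surviving spouse, so the entire estate passes to Zuhair's descendants per stirpes.
The estate is divided into 4 equal shares of 1/4 among Hamid, Farouk, Widad, Rashida.
Hamid is living and takes 1/4.
Farouk is living and takes 1/4.
Widad predeceased; the 1/4 allotted to Widad's branch passes to Widad's issue by representation.
The 1/4 is divided into 3 equal shares of 1/12 among Khalida, Tariq, Maysoon.
Khalida predeceased; the 1/12 allotted to Khalida's branch passes to Khalida's issue by representation.
The 1/12 is divided into 2 equal shares of 1/24 among Dalia, Umar.
Dalia is living and takes 1/24.
Umar is living and takes 1/24.
Tariq is living and takes 1/12.
Maysoon is living and takes 1/12.
Rashida predeceased; the 1/4 allotted to Rashida's branch passes to Rashida's issue by representation.
The 1/4 is divided into 3 equal shares of 1/12 among Layth, Ghada, Hanan.
Layth is living and takes 1/12.
Ghada is living and takes 1/12.
Hanan is living and takes 1/12.

Dalia 1/24; Farouk 1/4; Ghada 1/12; Hamid 1/4; Hanan 1/12; Layth 1/12; Maysoon 1/12; Tariq 1/12; Umar 1/24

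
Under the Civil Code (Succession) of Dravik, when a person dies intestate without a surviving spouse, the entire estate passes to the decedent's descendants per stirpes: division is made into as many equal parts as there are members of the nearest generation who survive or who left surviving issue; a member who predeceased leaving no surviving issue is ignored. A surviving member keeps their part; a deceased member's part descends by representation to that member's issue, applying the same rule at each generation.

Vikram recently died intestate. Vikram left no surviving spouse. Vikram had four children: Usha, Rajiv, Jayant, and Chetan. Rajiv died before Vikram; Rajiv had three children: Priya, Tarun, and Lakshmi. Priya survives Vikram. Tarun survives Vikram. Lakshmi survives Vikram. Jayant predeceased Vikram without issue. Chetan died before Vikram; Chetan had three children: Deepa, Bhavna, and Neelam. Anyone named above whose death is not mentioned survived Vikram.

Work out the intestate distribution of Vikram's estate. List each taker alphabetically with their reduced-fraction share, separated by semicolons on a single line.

There is no surviving spouse, so the entire estate passes to Vikram's descendants per stirpes.
Jayant left no surviving issue, so that branch lapses and is disregarded.
The estate is divided into 3 equal shares of 1/3 among Usha, Rajiv, Chetan.
Usha is living and takes 1/3.
Rajiv predeceased; the 1/3 allotted to Rajiv's branch passes to Rajiv's issue by representation.
The 1/3 is divided into 3 equal shares of 1/9 among Priya, Tarun, Lakshmi.
Priya is living and takes 1/9.
Tarun is living and takes 1/9.
Lakshmi is living and takes 1/9.
Chetan predeceased; the 1/3 allotted to Chetan's branch passes to Chetan's issue by representation.
The 1/3 is divided into 3 equal shares of 1/9 among Deepa, Bhavna, Neelam.
Deepa is living and takes 1/9.
Bhavna is living and takes 1/9.
Neelam is living and takes 1/9.

Bhavna 1/9; Deepa 1/9; Lakshmi 1/9; Neelam 1/9; Priya 1/9; Tarun 1/9; Usha 1/3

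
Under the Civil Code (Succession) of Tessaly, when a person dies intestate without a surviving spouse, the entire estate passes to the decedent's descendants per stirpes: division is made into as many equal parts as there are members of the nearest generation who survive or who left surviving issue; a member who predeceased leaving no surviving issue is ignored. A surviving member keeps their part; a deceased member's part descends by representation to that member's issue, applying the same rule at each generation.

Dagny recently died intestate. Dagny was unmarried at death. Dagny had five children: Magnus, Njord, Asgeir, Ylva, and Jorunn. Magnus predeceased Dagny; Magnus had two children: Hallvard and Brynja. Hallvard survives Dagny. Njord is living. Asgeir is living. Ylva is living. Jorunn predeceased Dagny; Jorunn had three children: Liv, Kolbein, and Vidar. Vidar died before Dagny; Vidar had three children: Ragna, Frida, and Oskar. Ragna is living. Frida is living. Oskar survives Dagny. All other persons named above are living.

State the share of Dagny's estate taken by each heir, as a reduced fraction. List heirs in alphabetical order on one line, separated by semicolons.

There is no surviving spouse, so the entire estate passes to Dagny's descendants per stirpes.
The estate is divided into 5 equal shares of 1/5 among Magnus, Njord, Asgeir, Ylva, Jorunn.
Magnus predeceased; the 1/5 allotted to Magnus's branch passes to Magnus's issue by representation.
The 1/5 is divided into 2 equal shares of 1/10 among Hallvard, Brynja.
Hallvard is living and takes 1/10.
Brynja is living and takes 1/10.
Njord is living and takes 1/5.
Asgeir is living and takes 1/5.
Ylva is living and takes 1/5.
Jorunn predeceased; the 1/5 allotted to Jorunn's branch passes to Jorunn's issue by representation.
The 1/5 is divided into 3 equal shares of 1/15 among Liv, Kolbein, Vidar.
Liv is living and takes 1/15.
Kolbein is living and takes 1/15.
Vidar predeceased; the 1/15 allotted to Vidar's branch passes to Vidar's issue by representation.
The 1/15 is divided into 3 equal shares of 1/45 among Ragna, Frida, Oskar.
Ragna is living and takes 1/45.
Frida is living and takes 1/45.
Oskar is living and takes 1/45.

Asgeir 1/5; Brynja 1/10; Frida 1/45; Hallvard 1/10; Kolbein 1/15; Liv 1/15; Njord 1/5; Oskar 1/45; Ragna 1/45; Ylva 1/5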